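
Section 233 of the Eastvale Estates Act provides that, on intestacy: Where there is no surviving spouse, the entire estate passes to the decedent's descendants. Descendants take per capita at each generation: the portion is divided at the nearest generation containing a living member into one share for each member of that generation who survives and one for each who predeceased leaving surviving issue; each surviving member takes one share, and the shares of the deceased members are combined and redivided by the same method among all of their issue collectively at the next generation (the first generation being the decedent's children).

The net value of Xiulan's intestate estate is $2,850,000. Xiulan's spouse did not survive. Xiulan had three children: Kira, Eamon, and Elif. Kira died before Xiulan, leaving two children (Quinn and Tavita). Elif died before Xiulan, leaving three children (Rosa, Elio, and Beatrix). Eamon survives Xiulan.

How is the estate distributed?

Quinn: $380,000; Tavita: $380,000; Eamon: $950,000; Rosa: $380,000; Elio: $380,000; Beatrix: $380,000

The entire $2,850,000 passes to the descendants.
That amount ($2,850,000) is divided at the children's generation into 3 shares of $950,000. Eamon takes $950,000. The 2 shares of the deceased (Kira and Elif) are combined into a pool of $1,900,000.
That pool ($1,900,000) is divided at the grandchildren's generation equally among Quinn, Tavita, Rosa, Elio, and Beatrix: $380,000 each.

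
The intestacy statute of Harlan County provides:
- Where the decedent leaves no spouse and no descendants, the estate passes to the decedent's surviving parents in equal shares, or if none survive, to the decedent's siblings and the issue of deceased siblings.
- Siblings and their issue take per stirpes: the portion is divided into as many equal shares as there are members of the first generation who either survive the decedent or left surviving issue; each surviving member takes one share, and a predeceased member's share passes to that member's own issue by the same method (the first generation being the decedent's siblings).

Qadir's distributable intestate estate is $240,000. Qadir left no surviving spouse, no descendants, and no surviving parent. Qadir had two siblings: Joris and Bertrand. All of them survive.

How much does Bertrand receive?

The entire $240,000 passes to the siblings and their issue.
That amount ($240,000) is divided into 2 shares of $120,000: Joris and Bertrand each take $120,000.

Bertrand receives $120,000.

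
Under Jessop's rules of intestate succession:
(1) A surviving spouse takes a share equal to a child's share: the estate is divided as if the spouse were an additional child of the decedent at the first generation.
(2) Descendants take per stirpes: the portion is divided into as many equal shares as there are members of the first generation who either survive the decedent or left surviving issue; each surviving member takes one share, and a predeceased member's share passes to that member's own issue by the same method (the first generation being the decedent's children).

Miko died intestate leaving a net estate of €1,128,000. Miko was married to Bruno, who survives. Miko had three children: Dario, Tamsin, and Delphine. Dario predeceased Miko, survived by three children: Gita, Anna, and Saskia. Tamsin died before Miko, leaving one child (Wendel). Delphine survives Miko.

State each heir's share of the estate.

Bruno: €282,000; Gita: €94,000; Anna: €94,000; Saskia: €94,000; Wendel: €282,000; Delphine: €282,000

The spouse counts as an additional share at the children's level, so there are 4 primary shares of €282,000. Bruno takes one such share (€282,000).
The children's combined portion (€846,000) is divided into 3 shares of €282,000: Delphine takes €282,000; Dario's €282,000 share passes to Dario's issue; Tamsin's €282,000 share passes to Tamsin's issue.
Dario's share (€282,000) is divided into 3 shares of €94,000: Gita, Anna, and Saskia each take €94,000.
Tamsin's share (€282,000) passes entirely to Wendel.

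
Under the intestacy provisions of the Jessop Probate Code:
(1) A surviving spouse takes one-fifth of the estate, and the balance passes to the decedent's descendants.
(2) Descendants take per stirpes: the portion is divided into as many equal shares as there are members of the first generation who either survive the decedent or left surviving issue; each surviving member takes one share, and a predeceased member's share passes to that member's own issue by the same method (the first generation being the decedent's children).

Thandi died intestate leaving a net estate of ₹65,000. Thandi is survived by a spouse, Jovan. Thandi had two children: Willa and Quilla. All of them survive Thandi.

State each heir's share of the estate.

Jovan: ₹13,000; Willa: ₹26,000; Quilla: ₹26,000

Jovan takes one-fifth of ₹65,000 = ₹13,000. The remaining ₹52,000 passes to the descendants.
The descendants' portion (₹52,000) is divided into 2 shares of ₹26,000: Willa and Quilla each take ₹26,000.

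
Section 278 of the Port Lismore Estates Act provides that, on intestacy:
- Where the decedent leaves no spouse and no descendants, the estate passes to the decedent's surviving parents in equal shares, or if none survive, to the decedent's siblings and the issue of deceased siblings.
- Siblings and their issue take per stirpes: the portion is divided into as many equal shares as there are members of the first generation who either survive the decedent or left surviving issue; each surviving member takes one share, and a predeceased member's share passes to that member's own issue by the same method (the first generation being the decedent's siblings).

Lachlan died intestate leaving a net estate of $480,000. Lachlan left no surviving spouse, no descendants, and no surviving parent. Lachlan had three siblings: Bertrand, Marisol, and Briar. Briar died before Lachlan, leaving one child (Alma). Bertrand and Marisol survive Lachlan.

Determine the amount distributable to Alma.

The entire $480,000 passes to the siblings and their issue.
That amount ($480,000) is divided into 3 shares of $160,000: Bertrand and Marisol each take $160,000; Briar's $160,000 share passes to Briar's issue.
Briar's share ($160,000) passes entirely to Alma.

Alma receives $160,000.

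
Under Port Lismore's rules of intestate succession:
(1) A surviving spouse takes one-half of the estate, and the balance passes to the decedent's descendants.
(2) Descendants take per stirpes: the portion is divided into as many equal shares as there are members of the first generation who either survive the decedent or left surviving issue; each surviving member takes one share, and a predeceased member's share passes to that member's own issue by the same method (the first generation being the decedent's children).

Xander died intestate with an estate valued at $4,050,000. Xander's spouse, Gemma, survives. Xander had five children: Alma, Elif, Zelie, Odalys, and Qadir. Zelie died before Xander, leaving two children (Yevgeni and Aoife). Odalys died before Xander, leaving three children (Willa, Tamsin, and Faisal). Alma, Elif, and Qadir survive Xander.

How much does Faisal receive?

Gemma takes one-half of $4,050,000 = $2,025,000. The remaining $2,025,000 passes to the descendants.
The descendants' portion ($2,025,000) is divided into 5 shares of $405,000: Alma, Elif, and Qadir each take $405,000; Zelie's $405,000 share passes to Zelie's issue; Odalys's $405,000 share passes to Odalys's issue.
Zelie's share ($405,000) is divided into 2 shares of $202,500: Yevgeni and Aoife each take $202,500.
Odalys's share ($405,000) is divided into 3 shares of $135,000: Willa, Tamsin, and Faisal each take $135,000.

Faisal receives $135,000.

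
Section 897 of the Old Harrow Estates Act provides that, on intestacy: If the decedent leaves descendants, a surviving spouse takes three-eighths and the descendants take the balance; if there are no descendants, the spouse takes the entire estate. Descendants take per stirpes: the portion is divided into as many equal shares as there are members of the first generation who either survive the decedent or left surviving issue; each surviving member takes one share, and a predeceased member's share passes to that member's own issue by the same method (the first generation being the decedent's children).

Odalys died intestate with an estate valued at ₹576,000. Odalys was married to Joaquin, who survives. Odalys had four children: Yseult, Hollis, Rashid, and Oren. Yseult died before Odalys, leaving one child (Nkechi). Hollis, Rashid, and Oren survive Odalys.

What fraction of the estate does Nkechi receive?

Nkechi receives 5/32 of the estate.

Joaquin takes three-eighths of ₹576,000 = ₹216,000. The remaining ₹360,000 passes to the descendants.
The descendants' portion (₹360,000) is divided into 4 shares of ₹90,000: Hollis, Rashid, and Oren each take ₹90,000; Yseult's ₹90,000 share passes to Yseult's issue.
Yseult's share (₹90,000) passes entirely to Nkechi.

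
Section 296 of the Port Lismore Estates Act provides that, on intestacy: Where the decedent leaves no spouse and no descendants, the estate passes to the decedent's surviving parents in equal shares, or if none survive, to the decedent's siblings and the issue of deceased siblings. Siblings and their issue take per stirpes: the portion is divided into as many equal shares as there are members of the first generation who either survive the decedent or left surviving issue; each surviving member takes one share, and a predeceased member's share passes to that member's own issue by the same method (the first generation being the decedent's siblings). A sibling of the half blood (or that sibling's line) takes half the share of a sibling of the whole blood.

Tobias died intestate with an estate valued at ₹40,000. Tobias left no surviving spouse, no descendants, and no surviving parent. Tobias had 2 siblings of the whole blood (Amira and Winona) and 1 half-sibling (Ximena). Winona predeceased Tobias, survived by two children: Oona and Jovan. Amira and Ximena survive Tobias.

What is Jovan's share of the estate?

The entire ₹40,000 passes to the siblings and their issue.
Counting each half-blood sibling's line as half a unit, there are 5/2 units in ₹40,000, so one unit is ₹16,000. Whole-blood lines (Amira and Winona) take ₹16,000 each; half-blood lines (Ximena) take ₹8,000 each.
Winona's share (₹16,000) is divided into 2 shares of ₹8,000: Oona and Jovan each take ₹8,000.

Jovan receives ₹8,000.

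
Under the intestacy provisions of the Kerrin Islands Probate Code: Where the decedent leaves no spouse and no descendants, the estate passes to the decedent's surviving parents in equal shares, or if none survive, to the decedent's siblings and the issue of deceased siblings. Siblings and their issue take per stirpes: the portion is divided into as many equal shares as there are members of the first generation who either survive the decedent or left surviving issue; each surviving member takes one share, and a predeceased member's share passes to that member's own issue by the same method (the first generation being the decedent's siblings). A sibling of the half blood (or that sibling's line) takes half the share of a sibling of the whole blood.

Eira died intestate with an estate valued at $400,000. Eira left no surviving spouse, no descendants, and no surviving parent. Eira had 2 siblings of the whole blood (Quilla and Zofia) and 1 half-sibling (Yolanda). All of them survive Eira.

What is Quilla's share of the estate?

Quilla receives $160,000.

The entire $400,000 passes to the siblings and their issue.
Counting each half-blood sibling's line as half a unit, there are 5/2 units in $400,000, so one unit is $160,000. Whole-blood lines (Quilla and Zofia) take $160,000 each; half-blood lines (Yolanda) take $80,000 each.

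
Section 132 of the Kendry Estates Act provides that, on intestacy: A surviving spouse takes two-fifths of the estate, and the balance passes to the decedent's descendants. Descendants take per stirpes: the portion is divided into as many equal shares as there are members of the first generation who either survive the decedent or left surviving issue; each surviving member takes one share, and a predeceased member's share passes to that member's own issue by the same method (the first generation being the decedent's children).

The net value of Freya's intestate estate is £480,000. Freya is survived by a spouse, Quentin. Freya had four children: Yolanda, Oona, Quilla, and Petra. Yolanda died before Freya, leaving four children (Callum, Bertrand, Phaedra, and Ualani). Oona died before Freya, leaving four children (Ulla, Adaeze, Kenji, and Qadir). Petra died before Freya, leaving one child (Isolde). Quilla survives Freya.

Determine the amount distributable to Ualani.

Quentin takes two-fifths of £480,000 = £192,000. The remaining £288,000 passes to the descendants.
The descendants' portion (£288,000) is divided into 4 shares of £72,000: Quilla takes £72,000; Yolanda's £72,000 share passes to Yolanda's issue; Oona's £72,000 share passes to Oona's issue; Petra's £72,000 share passes to Petra's issue.
Yolanda's share (£72,000) is divided into 4 shares of £18,000: Callum, Bertrand, Phaedra, and Ualani each take £18,000.
Oona's share (£72,000) is divided into 4 shares of £18,000: Ulla, Adaeze, Kenji, and Qadir each take £18,000.
Petra's share (£72,000) passes entirely to Isolde.

Ualani receives £18,000.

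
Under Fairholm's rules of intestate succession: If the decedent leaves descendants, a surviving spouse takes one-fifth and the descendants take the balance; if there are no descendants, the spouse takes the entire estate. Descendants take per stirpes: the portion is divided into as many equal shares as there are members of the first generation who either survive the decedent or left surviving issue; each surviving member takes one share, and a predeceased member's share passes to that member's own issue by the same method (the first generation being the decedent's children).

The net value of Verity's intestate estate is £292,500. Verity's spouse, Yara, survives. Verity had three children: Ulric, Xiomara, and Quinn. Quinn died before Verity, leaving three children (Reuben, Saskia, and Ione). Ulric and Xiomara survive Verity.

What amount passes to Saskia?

Yara takes one-fifth of £292,500 = £58,500. The remaining £234,000 passes to the descendants.
The descendants' portion (£234,000) is divided into 3 shares of £78,000: Ulric and Xiomara each take £78,000; Quinn's £78,000 share passes to Quinn's issue.
Quinn's share (£78,000) is divided into 3 shares of £26,000: Reuben, Saskia, and Ione each take £26,000.

Saskia receives £26,000.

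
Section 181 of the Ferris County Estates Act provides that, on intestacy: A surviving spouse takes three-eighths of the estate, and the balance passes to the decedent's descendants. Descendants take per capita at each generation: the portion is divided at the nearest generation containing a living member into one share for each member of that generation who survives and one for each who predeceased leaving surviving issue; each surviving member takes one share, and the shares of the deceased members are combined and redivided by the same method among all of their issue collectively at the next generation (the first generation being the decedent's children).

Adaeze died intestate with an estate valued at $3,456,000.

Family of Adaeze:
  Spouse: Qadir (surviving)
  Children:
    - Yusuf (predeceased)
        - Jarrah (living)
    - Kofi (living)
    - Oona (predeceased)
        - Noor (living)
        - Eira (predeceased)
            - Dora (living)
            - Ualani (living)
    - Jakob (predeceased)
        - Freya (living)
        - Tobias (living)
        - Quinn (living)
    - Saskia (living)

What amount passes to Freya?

Qadir takes three-eighths of $3,456,000 = $1,296,000. The remaining $2,160,000 passes to the descendants.
The descendants' portion ($2,160,000) is divided at the children's generation into 5 shares of $432,000. Kofi and Saskia each take $432,000. The 3 shares of the deceased (Yusuf, Oona, and Jakob) are combined into a pool of $1,296,000.
That pool ($1,296,000) is divided at the grandchildren's generation into 6 shares of $216,000. Jarrah, Noor, Freya, Tobias, and Quinn each take $216,000. The remaining share for the deceased Eira ($216,000) is carried to the next generation.
That pool ($216,000) is divided at the great-grandchildren's generation equally among Dora and Ualani: $108,000 each.

Freya receives $216,000.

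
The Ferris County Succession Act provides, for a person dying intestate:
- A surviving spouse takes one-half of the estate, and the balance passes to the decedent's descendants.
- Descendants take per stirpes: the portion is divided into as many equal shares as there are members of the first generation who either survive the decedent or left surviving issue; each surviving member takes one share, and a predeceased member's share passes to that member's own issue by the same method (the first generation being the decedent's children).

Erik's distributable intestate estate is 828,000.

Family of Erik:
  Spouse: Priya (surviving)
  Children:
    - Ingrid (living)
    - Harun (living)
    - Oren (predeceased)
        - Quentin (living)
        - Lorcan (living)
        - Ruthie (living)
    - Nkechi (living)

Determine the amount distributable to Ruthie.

Priya takes one-half of 828,000 = 414,000. The remaining 414,000 passes to the descendants.
The descendants' portion (414,000) is divided into 4 shares of 103,500: Ingrid, Harun, and Nkechi each take 103,500; Oren's 103,500 share passes to Oren's issue.
Oren's share (103,500) is divided into 3 shares of 34,500: Quentin, Lorcan, and Ruthie each take 34,500.

Ruthie receives 34,500.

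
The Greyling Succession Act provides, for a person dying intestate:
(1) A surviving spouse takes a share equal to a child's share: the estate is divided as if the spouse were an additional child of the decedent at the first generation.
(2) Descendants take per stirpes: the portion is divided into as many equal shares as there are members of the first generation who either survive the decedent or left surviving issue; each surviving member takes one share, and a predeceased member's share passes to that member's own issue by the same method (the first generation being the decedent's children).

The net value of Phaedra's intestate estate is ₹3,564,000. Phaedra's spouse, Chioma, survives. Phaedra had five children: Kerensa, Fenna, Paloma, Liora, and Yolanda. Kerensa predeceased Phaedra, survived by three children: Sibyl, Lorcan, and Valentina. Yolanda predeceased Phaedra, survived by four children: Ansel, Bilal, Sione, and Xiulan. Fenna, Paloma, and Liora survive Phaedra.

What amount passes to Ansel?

The spouse counts as an additional share at the children's level, so there are 6 primary shares of ₹594,000. Chioma takes one such share (₹594,000).
The children's combined portion (₹2,970,000) is divided into 5 shares of ₹594,000: Fenna, Paloma, and Liora each take ₹594,000; Kerensa's ₹594,000 share passes to Kerensa's issue; Yolanda's ₹594,000 share passes to Yolanda's issue.
Kerensa's share (₹594,000) is divided into 3 shares of ₹198,000: Sibyl, Lorcan, and Valentina each take ₹198,000.
Yolanda's share (₹594,000) is divided into 4 shares of ₹148,500: Ansel, Bilal, Sione, and Xiulan each take ₹148,500.

Ansel receives ₹148,500.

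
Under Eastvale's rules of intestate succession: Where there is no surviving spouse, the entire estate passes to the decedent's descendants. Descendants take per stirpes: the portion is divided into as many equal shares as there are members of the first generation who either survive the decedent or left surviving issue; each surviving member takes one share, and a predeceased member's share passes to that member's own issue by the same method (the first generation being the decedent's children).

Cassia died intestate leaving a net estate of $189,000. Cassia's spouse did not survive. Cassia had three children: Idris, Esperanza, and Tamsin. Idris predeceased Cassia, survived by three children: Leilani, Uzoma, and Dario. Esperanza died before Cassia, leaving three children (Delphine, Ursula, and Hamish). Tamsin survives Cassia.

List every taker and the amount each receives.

Leilani: $21,000; Uzoma: $21,000; Dario: $21,000; Delphine: $21,000; Ursula: $21,000; Hamish: $21,000; Tamsin: $63,000

The entire $189,000 passes to the descendants.
That amount ($189,000) is divided into 3 shares of $63,000: Tamsin takes $63,000; Idris's $63,000 share passes to Idris's issue; Esperanza's $63,000 share passes to Esperanza's issue.
Idris's share ($63,000) is divided into 3 shares of $21,000: Leilani, Uzoma, and Dario each take $21,000.
Esperanza's share ($63,000) is divided into 3 shares of $21,000: Delphine, Ursula, and Hamish each take $21,000.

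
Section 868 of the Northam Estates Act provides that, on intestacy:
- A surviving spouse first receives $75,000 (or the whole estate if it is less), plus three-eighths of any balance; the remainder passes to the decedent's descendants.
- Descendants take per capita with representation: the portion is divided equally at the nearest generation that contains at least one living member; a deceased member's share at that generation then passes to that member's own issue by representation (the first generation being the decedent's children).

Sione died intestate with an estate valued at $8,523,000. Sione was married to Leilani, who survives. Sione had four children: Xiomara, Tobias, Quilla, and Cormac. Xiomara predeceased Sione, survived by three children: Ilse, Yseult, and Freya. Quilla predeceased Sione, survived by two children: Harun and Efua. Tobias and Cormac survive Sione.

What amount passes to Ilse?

Leilani first takes $75,000, leaving a balance of $8,448,000. Leilani then takes three-eighths of the balance ($3,168,000), for a total of $3,243,000. The remaining $5,280,000 passes to the descendants.
The descendants' portion ($5,280,000) is divided into 4 shares of $1,320,000: Tobias and Cormac each take $1,320,000; Xiomara's $1,320,000 share passes to Xiomara's issue; Quilla's $1,320,000 share passes to Quilla's issue.
Xiomara's share ($1,320,000) is divided into 3 shares of $440,000: Ilse, Yseult, and Freya each take $440,000.
Quilla's share ($1,320,000) is divided into 2 shares of $660,000: Harun and Efua each take $660,000.

Ilse receives $440,000.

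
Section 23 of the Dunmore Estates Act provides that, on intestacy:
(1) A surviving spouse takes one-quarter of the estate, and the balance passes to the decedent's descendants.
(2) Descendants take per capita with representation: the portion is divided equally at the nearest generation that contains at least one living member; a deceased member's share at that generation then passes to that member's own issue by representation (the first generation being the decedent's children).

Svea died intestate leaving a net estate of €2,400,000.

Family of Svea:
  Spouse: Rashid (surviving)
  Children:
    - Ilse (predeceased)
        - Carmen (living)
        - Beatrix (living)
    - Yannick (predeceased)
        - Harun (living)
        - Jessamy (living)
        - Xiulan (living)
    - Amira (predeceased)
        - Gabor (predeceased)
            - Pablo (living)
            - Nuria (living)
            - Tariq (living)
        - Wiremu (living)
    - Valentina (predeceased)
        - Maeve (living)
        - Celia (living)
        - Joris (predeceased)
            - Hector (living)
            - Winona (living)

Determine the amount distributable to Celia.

Celia receives €180,000.

Rashid takes one-quarter of €2,400,000 = €600,000. The remaining €1,800,000 passes to the descendants.
No child survives, so the initial division is made at the grandchildren's generation.
The descendants' portion (€1,800,000) is divided into 10 shares of €180,000: Carmen, Beatrix, Harun, Jessamy, Xiulan, Wiremu, Maeve, and Celia each take €180,000; Gabor's €180,000 share passes to Gabor's issue; Joris's €180,000 share passes to Joris's issue.
Gabor's share (€180,000) is divided into 3 shares of €60,000: Pablo, Nuria, and Tariq each take €60,000.
Joris's share (€180,000) is divided into 2 shares of €90,000: Hector and Winona each take €90,000.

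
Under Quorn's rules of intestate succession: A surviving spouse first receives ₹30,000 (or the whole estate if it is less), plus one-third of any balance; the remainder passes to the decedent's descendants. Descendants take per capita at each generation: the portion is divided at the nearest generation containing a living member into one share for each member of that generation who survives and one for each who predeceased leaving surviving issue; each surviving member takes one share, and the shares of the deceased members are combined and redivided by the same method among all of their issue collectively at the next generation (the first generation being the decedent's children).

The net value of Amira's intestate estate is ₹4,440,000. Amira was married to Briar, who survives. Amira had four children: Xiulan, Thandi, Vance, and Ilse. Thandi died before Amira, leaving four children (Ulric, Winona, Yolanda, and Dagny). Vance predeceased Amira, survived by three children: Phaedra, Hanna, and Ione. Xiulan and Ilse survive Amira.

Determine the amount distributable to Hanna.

Hanna receives ₹210,000.

Briar first takes ₹30,000, leaving a balance of ₹4,410,000. Briar then takes one-third of the balance (₹1,470,000), for a total of ₹1,500,000. The remaining ₹2,940,000 passes to the descendants.
The descendants' portion (₹2,940,000) is divided at the children's generation into 4 shares of ₹735,000. Xiulan and Ilse each take ₹735,000. The 2 shares of the deceased (Thandi and Vance) are combined into a pool of ₹1,470,000.
That pool (₹1,470,000) is divided at the grandchildren's generation equally among Ulric, Winona, Yolanda, Dagny, Phaedra, Hanna, and Ione: ₹210,000 each.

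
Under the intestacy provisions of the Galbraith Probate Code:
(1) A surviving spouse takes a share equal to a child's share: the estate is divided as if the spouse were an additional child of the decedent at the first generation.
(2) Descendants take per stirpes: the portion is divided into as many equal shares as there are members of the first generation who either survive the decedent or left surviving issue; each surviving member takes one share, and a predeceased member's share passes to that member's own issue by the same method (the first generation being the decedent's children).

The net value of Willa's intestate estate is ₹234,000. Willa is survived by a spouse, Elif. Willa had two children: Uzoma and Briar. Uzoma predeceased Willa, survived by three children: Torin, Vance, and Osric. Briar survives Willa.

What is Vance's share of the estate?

Vance receives ₹26,000.

The spouse counts as an additional share at the children's level, so there are 3 primary shares of ₹78,000. Elif takes one such share (₹78,000).
The children's combined portion (₹156,000) is divided into 2 shares of ₹78,000: Briar takes ₹78,000; Uzoma's ₹78,000 share passes to Uzoma's issue.
Uzoma's share (₹78,000) is divided into 3 shares of ₹26,000: Torin, Vance, and Osric each take ₹26,000.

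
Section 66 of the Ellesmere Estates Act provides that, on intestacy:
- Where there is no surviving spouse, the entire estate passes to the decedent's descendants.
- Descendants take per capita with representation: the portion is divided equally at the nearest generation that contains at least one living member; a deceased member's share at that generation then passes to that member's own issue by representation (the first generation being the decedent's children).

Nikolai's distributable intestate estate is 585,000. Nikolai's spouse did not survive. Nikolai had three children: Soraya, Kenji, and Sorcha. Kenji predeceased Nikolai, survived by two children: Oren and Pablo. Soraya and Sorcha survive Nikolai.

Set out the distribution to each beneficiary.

Soraya: 195,000; Oren: 97,500; Pablo: 97,500; Sorcha: 195,000

The entire 585,000 passes to the descendants.
That amount (585,000) is divided into 3 shares of 195,000: Soraya and Sorcha each take 195,000; Kenji's 195,000 share passes to Kenji's issue.
Kenji's share (195,000) is divided into 2 shares of 97,500: Oren and Pablo each take 97,500.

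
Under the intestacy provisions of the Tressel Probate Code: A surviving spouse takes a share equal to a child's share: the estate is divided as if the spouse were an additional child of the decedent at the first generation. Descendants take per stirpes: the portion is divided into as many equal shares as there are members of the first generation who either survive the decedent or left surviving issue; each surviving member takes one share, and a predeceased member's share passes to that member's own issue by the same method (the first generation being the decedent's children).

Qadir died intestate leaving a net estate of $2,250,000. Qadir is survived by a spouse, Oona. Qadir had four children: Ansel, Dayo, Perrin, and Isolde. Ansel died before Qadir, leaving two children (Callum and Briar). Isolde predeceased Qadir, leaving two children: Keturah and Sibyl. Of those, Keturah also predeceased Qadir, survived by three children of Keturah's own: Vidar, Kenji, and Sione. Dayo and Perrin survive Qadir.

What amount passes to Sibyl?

Sibyl receives $225,000.

The spouse counts as an additional share at the children's level, so there are 5 primary shares of $450,000. Oona takes one such share ($450,000).
The children's combined portion ($1,800,000) is divided into 4 shares of $450,000: Dayo and Perrin each take $450,000; Ansel's $450,000 share passes to Ansel's issue; Isolde's $450,000 share passes to Isolde's issue.
Ansel's share ($450,000) is divided into 2 shares of $225,000: Callum and Briar each take $225,000.
Isolde's share ($450,000) is divided into 2 shares of $225,000: Sibyl takes $225,000; Keturah's $225,000 share passes to Keturah's issue.
Keturah's share ($225,000) is divided into 3 shares of $75,000: Vidar, Kenji, and Sione each take $75,000.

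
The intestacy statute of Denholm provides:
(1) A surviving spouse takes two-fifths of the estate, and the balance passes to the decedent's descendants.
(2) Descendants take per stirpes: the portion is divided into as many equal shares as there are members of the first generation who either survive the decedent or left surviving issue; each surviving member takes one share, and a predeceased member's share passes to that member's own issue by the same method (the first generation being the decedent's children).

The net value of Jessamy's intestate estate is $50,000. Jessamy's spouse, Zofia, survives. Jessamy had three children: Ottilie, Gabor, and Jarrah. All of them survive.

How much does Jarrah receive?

Zofia takes two-fifths of $50,000 = $20,000. The remaining $30,000 passes to the descendants.
The descendants' portion ($30,000) is divided into 3 shares of $10,000: Ottilie, Gabor, and Jarrah each take $10,000.

Jarrah receives $10,000.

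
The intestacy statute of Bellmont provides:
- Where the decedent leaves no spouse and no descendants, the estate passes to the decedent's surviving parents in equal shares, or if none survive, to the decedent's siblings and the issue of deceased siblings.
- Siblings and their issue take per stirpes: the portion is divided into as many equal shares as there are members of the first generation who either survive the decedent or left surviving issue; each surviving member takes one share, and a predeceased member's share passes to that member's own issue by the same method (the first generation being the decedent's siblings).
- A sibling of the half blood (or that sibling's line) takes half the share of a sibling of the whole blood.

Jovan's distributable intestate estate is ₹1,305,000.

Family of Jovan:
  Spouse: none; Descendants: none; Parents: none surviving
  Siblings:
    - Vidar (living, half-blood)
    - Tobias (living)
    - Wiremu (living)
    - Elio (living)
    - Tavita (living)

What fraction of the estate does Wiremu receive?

The entire ₹1,305,000 passes to the siblings and their issue.
Counting each half-blood sibling's line as half a unit, there are 9/2 units in ₹1,305,000, so one unit is ₹290,000. Whole-blood lines (Tobias, Wiremu, Elio, and Tavita) take ₹290,000 each; half-blood lines (Vidar) take ₹145,000 each.

Wiremu receives 2/9 of the estate.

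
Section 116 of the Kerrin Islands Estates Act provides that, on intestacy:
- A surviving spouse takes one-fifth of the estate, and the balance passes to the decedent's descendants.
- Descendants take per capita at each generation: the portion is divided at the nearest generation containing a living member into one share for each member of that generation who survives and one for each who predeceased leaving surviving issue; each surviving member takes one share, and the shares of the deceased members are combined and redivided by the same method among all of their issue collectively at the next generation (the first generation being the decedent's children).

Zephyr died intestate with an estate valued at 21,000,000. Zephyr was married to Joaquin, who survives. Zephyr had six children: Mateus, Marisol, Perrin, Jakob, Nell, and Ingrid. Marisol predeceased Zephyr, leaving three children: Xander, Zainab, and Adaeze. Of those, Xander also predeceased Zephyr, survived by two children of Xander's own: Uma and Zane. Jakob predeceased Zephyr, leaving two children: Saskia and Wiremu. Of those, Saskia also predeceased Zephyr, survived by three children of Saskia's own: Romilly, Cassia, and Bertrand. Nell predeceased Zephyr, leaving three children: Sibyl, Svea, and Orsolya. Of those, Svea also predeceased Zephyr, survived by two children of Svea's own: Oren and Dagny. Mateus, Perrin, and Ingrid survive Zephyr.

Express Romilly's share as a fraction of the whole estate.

Joaquin takes one-fifth of 21,000,000 = 4,200,000. The remaining 16,800,000 passes to the descendants.
The descendants' portion (16,800,000) is divided at the children's generation into 6 shares of 2,800,000. Mateus, Perrin, and Ingrid each take 2,800,000. The 3 shares of the deceased (Marisol, Jakob, and Nell) are combined into a pool of 8,400,000.
That pool (8,400,000) is divided at the grandchildren's generation into 8 shares of 1,050,000. Zainab, Adaeze, Wiremu, Sibyl, and Orsolya each take 1,050,000. The 3 shares of the deceased (Xander, Saskia, and Svea) are combined into a pool of 3,150,000.
That pool (3,150,000) is divided at the great-grandchildren's generation equally among Uma, Zane, Romilly, Cassia, Bertrand, Oren, and Dagny: 450,000 each.

Romilly receives 3/140 of the estate.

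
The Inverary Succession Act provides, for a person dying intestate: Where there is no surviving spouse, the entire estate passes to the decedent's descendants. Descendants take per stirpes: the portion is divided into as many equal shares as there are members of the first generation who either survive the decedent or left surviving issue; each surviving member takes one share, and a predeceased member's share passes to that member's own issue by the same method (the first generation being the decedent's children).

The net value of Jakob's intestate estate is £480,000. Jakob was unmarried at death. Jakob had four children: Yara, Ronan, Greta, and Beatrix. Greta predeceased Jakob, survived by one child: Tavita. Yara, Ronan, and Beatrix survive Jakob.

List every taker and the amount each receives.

Yara: £120,000; Ronan: £120,000; Tavita: £120,000; Beatrix: £120,000

The entire £480,000 passes to the descendants.
That amount (£480,000) is divided into 4 shares of £120,000: Yara, Ronan, and Beatrix each take £120,000; Greta's £120,000 share passes to Greta's issue.
Greta's share (£120,000) passes entirely to Tavita.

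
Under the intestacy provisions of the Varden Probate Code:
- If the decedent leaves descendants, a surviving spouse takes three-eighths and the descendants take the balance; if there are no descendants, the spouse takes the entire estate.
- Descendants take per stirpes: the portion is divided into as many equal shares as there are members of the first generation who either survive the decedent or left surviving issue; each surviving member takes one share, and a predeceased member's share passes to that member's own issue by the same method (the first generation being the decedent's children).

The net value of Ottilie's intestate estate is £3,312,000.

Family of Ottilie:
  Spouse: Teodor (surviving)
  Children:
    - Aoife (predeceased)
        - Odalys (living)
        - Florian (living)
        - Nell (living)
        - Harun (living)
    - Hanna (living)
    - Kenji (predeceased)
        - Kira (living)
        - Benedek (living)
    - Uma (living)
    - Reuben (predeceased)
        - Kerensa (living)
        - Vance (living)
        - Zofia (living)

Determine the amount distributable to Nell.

Nell receives £103,500.

Teodor takes three-eighths of £3,312,000 = £1,242,000. The remaining £2,070,000 passes to the descendants.
The descendants' portion (£2,070,000) is divided into 5 shares of £414,000: Hanna and Uma each take £414,000; Aoife's £414,000 share passes to Aoife's issue; Kenji's £414,000 share passes to Kenji's issue; Reuben's £414,000 share passes to Reuben's issue.
Aoife's share (£414,000) is divided into 4 shares of £103,500: Odalys, Florian, Nell, and Harun each take £103,500.
Kenji's share (£414,000) is divided into 2 shares of £207,000: Kira and Benedek each take £207,000.
Reuben's share (£414,000) is divided into 3 shares of £138,000: Kerensa, Vance, and Zofia each take £138,000.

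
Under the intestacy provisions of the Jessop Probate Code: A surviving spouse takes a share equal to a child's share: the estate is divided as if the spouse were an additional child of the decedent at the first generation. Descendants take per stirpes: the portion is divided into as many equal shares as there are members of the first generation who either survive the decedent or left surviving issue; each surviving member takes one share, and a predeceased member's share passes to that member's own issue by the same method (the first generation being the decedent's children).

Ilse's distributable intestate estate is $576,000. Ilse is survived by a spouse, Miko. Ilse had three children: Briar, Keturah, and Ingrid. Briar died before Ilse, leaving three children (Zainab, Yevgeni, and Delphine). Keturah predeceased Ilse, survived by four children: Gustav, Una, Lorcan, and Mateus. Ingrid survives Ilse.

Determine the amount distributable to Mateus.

The spouse counts as an additional share at the children's level, so there are 4 primary shares of $144,000. Miko takes one such share ($144,000).
The children's combined portion ($432,000) is divided into 3 shares of $144,000: Ingrid takes $144,000; Briar's $144,000 share passes to Briar's issue; Keturah's $144,000 share passes to Keturah's issue.
Briar's share ($144,000) is divided into 3 shares of $48,000: Zainab, Yevgeni, and Delphine each take $48,000.
Keturah's share ($144,000) is divided into 4 shares of $36,000: Gustav, Una, Lorcan, and Mateus each take $36,000.

Mateus receives $36,000.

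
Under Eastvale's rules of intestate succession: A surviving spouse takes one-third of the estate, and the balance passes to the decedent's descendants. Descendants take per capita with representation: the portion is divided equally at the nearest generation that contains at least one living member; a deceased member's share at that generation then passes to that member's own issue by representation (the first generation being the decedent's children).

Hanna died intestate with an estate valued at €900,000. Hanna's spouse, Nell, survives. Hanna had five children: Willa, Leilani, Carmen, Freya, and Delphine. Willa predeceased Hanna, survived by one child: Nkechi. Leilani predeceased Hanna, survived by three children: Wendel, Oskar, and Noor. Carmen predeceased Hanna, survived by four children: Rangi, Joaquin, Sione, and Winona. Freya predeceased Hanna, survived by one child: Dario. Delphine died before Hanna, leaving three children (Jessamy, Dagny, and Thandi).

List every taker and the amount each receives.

Nell takes one-third of €900,000 = €300,000. The remaining €600,000 passes to the descendants.
No child survives, so the initial division is made at the grandchildren's generation.
The descendants' portion (€600,000) is divided into 12 shares of €50,000: Nkechi, Wendel, Oskar, Noor, Rangi, Joaquin, Sione, Winona, Dario, Jessamy, Dagny, and Thandi each take €50,000.

Nell: €300,000; Nkechi: €50,000; Wendel: €50,000; Oskar: €50,000; Noor: €50,000; Rangi: €50,000; Joaquin: €50,000; Sione: €50,000; Winona: €50,000; Dario: €50,000; Jessamy: €50,000; Dagny: €50,000; Thandi: €50,000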